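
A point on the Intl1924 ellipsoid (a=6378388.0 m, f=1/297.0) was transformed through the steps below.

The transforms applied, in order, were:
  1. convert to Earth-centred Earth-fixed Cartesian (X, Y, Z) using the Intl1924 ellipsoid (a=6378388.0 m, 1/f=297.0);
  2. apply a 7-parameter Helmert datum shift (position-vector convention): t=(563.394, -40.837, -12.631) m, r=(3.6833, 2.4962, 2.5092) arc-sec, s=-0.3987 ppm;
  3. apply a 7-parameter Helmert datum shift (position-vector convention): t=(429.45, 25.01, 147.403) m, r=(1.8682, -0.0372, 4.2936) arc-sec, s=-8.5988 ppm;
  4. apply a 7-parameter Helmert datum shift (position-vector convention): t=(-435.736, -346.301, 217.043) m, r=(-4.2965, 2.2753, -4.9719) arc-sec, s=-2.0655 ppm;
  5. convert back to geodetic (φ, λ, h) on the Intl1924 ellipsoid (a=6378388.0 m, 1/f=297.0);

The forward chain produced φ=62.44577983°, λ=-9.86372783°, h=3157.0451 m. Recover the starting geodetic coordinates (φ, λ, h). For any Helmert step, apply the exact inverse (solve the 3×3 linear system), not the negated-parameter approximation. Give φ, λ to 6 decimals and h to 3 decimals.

φ=62.450526°, λ=-9.858951°, h=2633.387 m

start: φ=62.445780°, λ=-9.863728°, h=3157.045 m
→ ECEF (a=6378388.000, f=1/297.0): X=2916098.8675, Y=-507038.6118, Z=5634591.6622
→ Helmert⁻¹: X=2916490.6894, Y=-506740.4218, Z=5634407.8733
→ Helmert⁻¹: X=2916076.7813, Y=-506779.4587, Z=5634312.9828
→ Helmert⁻¹: X=2915440.1993, Y=-506673.6761, Z=5634372.1903
→ geod (Bowring, a=6378388.000): φ=62.45052600°, λ=-9.85895100°, h=2633.3870 m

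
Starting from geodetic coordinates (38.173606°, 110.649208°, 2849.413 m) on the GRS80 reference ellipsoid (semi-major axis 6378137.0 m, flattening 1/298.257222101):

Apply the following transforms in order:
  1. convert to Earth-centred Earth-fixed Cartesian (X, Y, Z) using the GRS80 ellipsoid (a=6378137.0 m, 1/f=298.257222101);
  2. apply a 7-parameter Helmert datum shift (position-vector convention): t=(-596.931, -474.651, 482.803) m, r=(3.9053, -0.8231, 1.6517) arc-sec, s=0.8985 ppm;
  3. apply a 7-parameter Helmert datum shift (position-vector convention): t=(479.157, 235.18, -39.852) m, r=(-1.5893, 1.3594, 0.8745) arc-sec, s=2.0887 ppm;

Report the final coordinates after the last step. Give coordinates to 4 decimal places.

start: φ=38.173606°, λ=110.649208°, h=2849.413 m
→ ECEF (a=6378137.000, f=1/298.257222101): X=-1771261.4134, Y=4700104.0655, Z=3922371.9603
→ Helmert 7p (PV): X=-1771913.2250, Y=4699545.1899, Z=3922940.2085
→ Helmert 7p (PV): X=-1771431.8393, Y=4699812.9003, Z=3922884.0175

X=-1771431.8393 m, Y=4699812.9003 m, Z=3922884.0175 m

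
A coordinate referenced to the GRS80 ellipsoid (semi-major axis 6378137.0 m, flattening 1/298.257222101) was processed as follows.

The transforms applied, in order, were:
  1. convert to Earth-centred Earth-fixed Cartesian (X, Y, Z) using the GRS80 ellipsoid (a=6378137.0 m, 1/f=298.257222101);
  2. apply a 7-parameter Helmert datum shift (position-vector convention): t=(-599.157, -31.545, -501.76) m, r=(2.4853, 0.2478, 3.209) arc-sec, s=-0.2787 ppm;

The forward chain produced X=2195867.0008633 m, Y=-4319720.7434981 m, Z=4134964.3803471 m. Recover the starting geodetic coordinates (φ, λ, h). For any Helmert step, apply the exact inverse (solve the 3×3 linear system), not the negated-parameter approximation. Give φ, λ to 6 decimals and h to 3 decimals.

start: X=2195867.0009, Y=-4319720.7435, Z=4134964.3803 m
→ Helmert⁻¹: X=2196394.5977, Y=-4319674.7440, Z=4135521.9797
→ geod (Bowring, a=6378137.000): φ=40.66713700°, λ=-63.04835000°, h=1636.8160 m

φ=40.667137°, λ=-63.048350°, h=1636.816 m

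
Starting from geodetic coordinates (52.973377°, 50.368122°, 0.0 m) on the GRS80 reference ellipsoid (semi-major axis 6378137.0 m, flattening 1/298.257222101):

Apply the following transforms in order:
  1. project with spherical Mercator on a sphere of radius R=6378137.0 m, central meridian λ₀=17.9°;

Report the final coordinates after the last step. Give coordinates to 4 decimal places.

start: φ=52.973377°, λ=50.368122°, h=0.000 m
→ merc (R=6378137.0, λ₀=17.9°): E=3614334.8081, N=6978074.9034

E=3614334.8081 m, N=6978074.9034 m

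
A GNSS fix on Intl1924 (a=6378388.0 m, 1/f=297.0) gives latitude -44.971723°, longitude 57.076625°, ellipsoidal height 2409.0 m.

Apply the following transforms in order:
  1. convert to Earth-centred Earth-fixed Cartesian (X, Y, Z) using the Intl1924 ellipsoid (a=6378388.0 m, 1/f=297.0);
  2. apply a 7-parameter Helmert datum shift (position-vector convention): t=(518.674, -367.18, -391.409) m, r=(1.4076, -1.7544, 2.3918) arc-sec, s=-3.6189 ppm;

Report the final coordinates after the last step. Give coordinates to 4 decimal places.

X=2458138.9393 m, Y=3795207.3186 m, Z=-4487237.3039 m

start: φ=-44.971723°, λ=57.076625°, h=2409.000 m
→ ECEF (a=6378388.000, f=1/297.0): X=2457635.0076, Y=3795529.1166, Z=-4486908.9376
→ Helmert 7p (PV): X=2458138.9393, Y=3795207.3186, Z=-4487237.3039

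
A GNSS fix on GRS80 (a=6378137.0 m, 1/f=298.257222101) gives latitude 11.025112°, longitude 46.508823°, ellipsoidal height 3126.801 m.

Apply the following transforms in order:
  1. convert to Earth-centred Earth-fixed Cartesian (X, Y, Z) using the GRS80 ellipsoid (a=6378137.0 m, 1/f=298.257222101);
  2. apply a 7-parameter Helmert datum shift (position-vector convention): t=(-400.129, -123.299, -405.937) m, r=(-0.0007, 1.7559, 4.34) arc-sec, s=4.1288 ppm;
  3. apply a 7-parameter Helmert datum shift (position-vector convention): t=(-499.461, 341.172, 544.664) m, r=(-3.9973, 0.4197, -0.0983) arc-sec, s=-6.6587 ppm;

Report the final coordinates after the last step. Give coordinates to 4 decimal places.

X=4310337.1457 m, Y=4544911.9765 m, Z=1212332.8351 m

start: φ=11.025112°, λ=46.508823°, h=3126.801 m
→ ECEF (a=6378137.000, f=1/298.257222101): X=4311328.3105, Y=4544593.4507, Z=1212330.7319
→ Helmert 7p (PV): X=4310860.6797, Y=4544579.6342, Z=1211893.0831
→ Helmert 7p (PV): X=4310337.1457, Y=4544911.9765, Z=1212332.8351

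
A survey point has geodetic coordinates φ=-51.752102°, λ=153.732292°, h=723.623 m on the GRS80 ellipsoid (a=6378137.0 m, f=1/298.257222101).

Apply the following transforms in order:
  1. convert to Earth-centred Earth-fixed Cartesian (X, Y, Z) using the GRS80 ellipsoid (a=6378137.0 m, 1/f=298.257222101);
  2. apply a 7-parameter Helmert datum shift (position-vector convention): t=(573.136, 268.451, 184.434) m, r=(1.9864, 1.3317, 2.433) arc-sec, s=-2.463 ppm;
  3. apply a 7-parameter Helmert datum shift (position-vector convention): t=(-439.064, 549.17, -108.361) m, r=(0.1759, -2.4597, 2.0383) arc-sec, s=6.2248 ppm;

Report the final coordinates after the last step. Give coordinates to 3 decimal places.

X=-3548370.144 m, Y=1752079.953 m, Z=-4986286.989 m

start: φ=-51.752102°, λ=153.732292°, h=723.623 m
→ ECEF (a=6378137.000, f=1/298.257222101): X=-3548480.1712, Y=1751280.3872, Z=-4986343.2657
→ Helmert 7p (PV): X=-3547951.1456, Y=1751550.6888, Z=-4986106.7751
→ Helmert 7p (PV): X=-3548370.1442, Y=1752079.9531, Z=-4986286.9894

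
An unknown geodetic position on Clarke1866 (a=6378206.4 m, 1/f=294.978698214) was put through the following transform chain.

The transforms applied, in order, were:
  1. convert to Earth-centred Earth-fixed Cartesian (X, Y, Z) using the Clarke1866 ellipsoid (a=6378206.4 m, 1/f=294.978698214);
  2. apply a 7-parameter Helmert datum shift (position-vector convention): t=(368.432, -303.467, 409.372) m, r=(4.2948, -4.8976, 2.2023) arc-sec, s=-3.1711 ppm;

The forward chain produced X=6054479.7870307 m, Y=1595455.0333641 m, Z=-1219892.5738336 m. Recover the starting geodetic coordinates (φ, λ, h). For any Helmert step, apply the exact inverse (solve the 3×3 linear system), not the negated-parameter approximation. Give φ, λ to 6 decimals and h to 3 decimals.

φ=-11.104089°, λ=14.765550°, h=1311.873 m

start: X=6054479.7870, Y=1595455.0334, Z=-1219892.5738 m
→ Helmert⁻¹: X=6054118.6109, Y=1595673.5079, Z=-1220482.7907
→ geod (Bowring, a=6378206.400): φ=-11.10408900°, λ=14.76555000°, h=1311.8730 m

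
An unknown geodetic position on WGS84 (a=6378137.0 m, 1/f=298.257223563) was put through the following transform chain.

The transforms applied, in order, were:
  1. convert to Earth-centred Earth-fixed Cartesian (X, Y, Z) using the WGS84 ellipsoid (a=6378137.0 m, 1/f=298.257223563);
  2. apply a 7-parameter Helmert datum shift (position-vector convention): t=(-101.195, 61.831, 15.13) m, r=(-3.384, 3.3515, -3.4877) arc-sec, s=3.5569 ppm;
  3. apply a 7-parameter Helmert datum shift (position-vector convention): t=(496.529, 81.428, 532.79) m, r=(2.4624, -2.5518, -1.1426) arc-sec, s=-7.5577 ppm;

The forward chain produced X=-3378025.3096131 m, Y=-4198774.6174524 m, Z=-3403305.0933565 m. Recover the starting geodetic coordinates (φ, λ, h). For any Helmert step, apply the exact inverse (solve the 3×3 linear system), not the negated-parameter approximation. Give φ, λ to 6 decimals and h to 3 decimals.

φ=-32.450534°, λ=-128.818624°, h=2242.105 m

start: X=-3378025.3096, Y=-4198774.6175, Z=-3403305.0934 m
→ Helmert⁻¹: X=-3378566.2224, Y=-4198947.1293, Z=-3403771.6836
→ Helmert⁻¹: X=-3378326.7020, Y=-4198995.3038, Z=-3403898.4887
→ geod (Bowring, a=6378137.000): φ=-32.45053400°, λ=-128.81862400°, h=2242.1050 m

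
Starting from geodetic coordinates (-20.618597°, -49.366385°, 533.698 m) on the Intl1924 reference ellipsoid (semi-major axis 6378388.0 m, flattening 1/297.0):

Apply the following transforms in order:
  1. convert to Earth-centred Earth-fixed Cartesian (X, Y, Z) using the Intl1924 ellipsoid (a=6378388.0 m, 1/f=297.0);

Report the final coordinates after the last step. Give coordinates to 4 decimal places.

X=3889611.7881 m, Y=-4532703.2724 m, Z=-2232138.8897 m

start: φ=-20.618597°, λ=-49.366385°, h=533.698 m
→ ECEF (a=6378388.000, f=1/297.0): X=3889611.7881, Y=-4532703.2724, Z=-2232138.8897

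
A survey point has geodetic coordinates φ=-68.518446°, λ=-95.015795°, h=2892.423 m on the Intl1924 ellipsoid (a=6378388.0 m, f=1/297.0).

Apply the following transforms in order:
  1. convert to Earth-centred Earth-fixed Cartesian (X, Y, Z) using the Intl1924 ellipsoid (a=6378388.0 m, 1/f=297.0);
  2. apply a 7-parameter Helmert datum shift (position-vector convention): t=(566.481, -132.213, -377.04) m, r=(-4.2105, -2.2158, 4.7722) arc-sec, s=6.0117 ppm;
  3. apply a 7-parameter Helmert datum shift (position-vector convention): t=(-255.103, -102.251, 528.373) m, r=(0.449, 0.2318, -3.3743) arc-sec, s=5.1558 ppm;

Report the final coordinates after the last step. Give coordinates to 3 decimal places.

start: φ=-68.518446°, λ=-95.015795°, h=2892.423 m
→ ECEF (a=6378388.000, f=1/297.0): X=-204907.3803, Y=-2334689.0349, Z=-5915341.1581
→ Helmert 7p (PV): X=-204224.5689, Y=-2334960.7753, Z=-5915708.3021
→ Helmert 7p (PV): X=-204525.5709, Y=-2335058.8464, Z=-5915215.2826

X=-204525.571 m, Y=-2335058.846 m, Z=-5915215.283 m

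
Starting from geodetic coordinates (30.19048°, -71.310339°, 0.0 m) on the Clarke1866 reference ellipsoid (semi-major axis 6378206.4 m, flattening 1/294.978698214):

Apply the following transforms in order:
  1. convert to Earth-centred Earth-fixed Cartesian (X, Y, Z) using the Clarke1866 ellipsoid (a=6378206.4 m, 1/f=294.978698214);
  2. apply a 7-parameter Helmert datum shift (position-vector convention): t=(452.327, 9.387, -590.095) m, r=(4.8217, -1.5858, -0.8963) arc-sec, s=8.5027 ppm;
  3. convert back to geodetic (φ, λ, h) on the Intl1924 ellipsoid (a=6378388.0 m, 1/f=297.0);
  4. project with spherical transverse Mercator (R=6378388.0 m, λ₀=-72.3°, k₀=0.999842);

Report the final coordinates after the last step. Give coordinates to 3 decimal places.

start: φ=30.190480°, λ=-71.310339°, h=0.000 m
→ ECEF (a=6378206.400, f=1/294.978698214): X=1768128.9496, Y=-5226817.5147, Z=3188468.9407
→ Helmert 7p (PV): X=1768549.0840, Y=-5226934.7881, Z=3187797.3656
→ geod (Bowring, a=6378388.000): φ=30.18298138°, λ=-71.30659682°, h=-343.8315 m
→ tm (R=6378388.0, λ₀=-72.3°): E=95583.4905, N=3359972.0756

E=95583.490 m, N=3359972.076 m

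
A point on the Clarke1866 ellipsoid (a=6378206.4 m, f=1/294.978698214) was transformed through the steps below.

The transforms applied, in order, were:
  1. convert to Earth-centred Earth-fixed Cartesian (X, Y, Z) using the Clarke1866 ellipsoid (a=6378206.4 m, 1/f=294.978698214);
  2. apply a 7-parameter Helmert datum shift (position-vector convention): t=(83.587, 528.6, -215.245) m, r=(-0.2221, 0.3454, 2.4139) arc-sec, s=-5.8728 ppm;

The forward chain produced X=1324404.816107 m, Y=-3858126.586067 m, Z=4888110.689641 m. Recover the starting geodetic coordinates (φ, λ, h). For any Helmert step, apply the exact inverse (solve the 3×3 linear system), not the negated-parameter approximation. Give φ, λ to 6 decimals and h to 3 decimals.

φ=50.344295°, λ=-71.058174°, h=1610.045 m

start: X=1324404.8161, Y=-3858126.5861, Z=4888110.6896 m
→ Helmert⁻¹: X=1324275.6628, Y=-3858698.6088, Z=4888352.7056
→ geod (Bowring, a=6378206.400): φ=50.34429500°, λ=-71.05817400°, h=1610.0450 m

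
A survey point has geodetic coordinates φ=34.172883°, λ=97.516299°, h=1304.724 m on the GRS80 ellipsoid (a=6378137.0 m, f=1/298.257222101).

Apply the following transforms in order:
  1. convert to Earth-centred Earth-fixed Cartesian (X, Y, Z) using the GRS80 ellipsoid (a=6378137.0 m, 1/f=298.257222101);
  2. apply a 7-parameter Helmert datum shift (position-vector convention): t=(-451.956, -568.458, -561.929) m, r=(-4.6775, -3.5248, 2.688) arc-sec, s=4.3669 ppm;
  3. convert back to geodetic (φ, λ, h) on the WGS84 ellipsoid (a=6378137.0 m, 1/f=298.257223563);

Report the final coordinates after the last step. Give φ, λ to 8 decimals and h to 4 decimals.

start: φ=34.172883°, λ=97.516299°, h=1304.724 m
→ ECEF (a=6378137.000, f=1/298.257222101): X=-691137.0604, Y=5238192.0139, Z=3563061.5555
→ Helmert 7p (PV): X=-691721.1862, Y=5237718.2242, Z=3562384.5875
→ geod (Bowring, a=6378137.000): φ=34.16982547°, λ=97.52325148°, h=599.1139 m

φ=34.16982547°, λ=97.52325148°, h=599.1139 m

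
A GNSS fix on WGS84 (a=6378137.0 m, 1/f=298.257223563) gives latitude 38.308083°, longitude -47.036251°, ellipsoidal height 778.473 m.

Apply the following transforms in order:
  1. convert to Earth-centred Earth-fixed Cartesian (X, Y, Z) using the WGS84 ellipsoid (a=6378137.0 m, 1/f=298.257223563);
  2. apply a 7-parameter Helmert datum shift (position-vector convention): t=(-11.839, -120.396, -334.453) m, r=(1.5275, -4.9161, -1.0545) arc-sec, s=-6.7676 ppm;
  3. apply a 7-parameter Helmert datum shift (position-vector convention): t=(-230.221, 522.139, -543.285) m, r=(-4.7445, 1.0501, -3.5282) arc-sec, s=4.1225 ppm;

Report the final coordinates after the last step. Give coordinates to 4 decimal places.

start: φ=38.308083°, λ=-47.036251°, h=778.473 m
→ ECEF (a=6378137.000, f=1/298.257223563): X=3415797.3245, Y=-3667643.7922, Z=3932817.4264
→ Helmert 7p (PV): X=3415649.8847, Y=-3667785.9541, Z=3932510.6083
→ Helmert 7p (PV): X=3415391.0269, Y=-3667246.9053, Z=3932050.5125

X=3415391.0269 m, Y=-3667246.9053 m, Z=3932050.5125 m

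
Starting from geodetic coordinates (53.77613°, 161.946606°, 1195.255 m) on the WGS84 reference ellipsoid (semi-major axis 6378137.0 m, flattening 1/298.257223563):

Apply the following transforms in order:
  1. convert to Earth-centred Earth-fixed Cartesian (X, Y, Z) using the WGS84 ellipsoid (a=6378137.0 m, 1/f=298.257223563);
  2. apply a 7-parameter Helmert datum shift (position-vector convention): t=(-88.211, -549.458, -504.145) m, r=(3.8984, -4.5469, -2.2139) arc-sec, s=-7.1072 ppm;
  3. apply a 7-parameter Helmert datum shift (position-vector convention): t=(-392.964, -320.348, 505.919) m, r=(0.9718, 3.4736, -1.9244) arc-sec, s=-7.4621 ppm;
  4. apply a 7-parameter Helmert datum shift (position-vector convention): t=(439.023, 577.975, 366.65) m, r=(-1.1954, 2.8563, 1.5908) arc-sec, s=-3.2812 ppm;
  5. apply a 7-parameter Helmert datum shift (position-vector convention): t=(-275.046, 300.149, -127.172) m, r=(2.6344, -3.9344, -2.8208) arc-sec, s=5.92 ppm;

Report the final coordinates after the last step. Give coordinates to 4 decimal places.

X=-3592348.1156 m, Y=1170761.1443 m, Z=5123201.1381 m

start: φ=53.776130°, λ=161.946606°, h=1195.255 m
→ ECEF (a=6378137.000, f=1/298.257223563): X=-3592050.7920, Y=1170830.0085, Z=5123022.6450
→ Helmert 7p (PV): X=-3592213.8379, Y=1170213.9591, Z=5122425.0356
→ Helmert 7p (PV): X=-3592482.8152, Y=1169894.2594, Z=5122958.7380
→ Helmert 7p (PV): X=-3591970.0861, Y=1170470.3789, Z=5123351.5461
→ Helmert 7p (PV): X=-3592348.1156, Y=1170761.1443, Z=5123201.1381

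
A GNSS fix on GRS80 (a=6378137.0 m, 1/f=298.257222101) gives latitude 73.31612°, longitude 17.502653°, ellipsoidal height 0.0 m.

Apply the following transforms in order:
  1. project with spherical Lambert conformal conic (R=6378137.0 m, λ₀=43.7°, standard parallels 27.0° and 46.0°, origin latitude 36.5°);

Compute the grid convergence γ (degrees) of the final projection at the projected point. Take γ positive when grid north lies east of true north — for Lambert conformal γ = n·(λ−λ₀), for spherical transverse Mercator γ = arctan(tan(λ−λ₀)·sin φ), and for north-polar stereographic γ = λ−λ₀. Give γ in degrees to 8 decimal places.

start: φ=73.316120°, λ=17.502653°, h=0.000 m
→ into lcc (λ₀=43.7°): φ=73.31612000°, λ−λ₀=-26.19734700°
convergence γ = -15.65523613°

-15.65523613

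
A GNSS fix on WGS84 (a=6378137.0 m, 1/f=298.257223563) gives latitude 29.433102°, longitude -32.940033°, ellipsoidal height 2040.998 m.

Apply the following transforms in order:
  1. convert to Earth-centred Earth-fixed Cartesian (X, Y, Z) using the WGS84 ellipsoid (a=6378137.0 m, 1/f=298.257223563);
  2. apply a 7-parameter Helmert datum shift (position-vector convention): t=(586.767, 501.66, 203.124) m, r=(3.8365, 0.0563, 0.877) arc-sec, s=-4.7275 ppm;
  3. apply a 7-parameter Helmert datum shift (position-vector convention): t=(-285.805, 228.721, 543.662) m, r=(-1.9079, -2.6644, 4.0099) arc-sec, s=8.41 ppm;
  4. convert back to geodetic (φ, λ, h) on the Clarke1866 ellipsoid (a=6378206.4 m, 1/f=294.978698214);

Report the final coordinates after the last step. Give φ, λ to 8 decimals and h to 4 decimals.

φ=29.44175902°, λ=-32.93114662°, h=2293.6630 m

start: φ=29.433102°, λ=-32.940033°, h=2040.998 m
→ ECEF (a=6378137.000, f=1/298.257223563): X=4667168.9532, Y=-3023954.8609, Z=3116801.6942
→ Helmert 7p (PV): X=4667747.3642, Y=-3023477.0331, Z=3116932.5647
→ Helmert 7p (PV): X=4667519.3305, Y=-3023154.1641, Z=3117590.7023
→ geod (Bowring, a=6378206.400): φ=29.44175902°, λ=-32.93114662°, h=2293.6630 m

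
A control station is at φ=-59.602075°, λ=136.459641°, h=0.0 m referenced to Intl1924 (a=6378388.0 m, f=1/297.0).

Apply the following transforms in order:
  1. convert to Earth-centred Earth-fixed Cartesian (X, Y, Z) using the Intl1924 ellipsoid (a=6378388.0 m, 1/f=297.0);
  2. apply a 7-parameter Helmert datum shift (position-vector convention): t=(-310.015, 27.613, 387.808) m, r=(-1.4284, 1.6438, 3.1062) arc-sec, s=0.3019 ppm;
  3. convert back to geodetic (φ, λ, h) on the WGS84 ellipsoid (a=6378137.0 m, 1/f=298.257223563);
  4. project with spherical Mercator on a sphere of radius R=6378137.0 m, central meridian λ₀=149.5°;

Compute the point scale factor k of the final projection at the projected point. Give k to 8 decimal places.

1.97601468

start: φ=-59.602075°, λ=136.459641°, h=0.000 m
→ ECEF (a=6378388.000, f=1/297.0): X=-2345438.6935, Y=2228880.2260, Z=-5478295.2939
→ Helmert 7p (PV): X=-2345826.6405, Y=2228835.2536, Z=-5477905.8833
→ geod (Bowring, a=6378137.000): φ=-59.59765170°, λ=136.46495022°, h=-26.1476 m
→ into merc (λ₀=149.5°): φ=-59.59765170°, λ−λ₀=-13.03504978°
scale k = 1.97601468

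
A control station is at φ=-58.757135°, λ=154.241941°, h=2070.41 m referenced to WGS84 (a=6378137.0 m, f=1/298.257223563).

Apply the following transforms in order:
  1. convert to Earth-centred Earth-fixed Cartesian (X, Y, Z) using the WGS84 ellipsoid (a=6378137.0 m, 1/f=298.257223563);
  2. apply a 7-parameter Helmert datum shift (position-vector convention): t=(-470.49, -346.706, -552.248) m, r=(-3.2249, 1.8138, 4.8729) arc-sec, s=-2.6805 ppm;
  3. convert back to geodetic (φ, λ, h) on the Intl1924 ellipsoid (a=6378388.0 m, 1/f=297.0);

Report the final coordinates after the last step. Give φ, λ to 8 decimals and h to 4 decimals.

start: φ=-58.757135°, λ=154.241941°, h=2070.410 m
→ ECEF (a=6378137.000, f=1/298.257223563): X=-2987706.6625, Y=1441616.6652, Z=-5431723.6857
→ Helmert 7p (PV): X=-2988250.9653, Y=1441110.5886, Z=-5432257.6408
→ geod (Bowring, a=6378388.000): φ=-58.75827418°, λ=154.25389773°, h=2482.8879 m

φ=-58.75827418°, λ=154.25389773°, h=2482.8879 m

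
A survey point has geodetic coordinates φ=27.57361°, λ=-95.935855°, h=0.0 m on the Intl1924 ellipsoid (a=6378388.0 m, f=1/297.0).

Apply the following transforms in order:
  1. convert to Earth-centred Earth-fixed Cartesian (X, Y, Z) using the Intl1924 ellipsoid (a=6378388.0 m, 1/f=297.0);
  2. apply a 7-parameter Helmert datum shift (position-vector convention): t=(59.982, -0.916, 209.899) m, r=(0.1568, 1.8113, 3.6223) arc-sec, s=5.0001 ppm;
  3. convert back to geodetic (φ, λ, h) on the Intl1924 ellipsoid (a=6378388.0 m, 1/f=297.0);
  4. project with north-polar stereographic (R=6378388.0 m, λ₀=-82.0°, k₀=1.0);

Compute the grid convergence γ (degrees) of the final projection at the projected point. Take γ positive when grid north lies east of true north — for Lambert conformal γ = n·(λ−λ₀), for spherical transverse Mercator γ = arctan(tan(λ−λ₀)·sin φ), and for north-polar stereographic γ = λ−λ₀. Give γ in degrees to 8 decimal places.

start: φ=27.573610°, λ=-95.935855°, h=0.000 m
→ ECEF (a=6378388.000, f=1/297.0): X=-585120.6880, Y=-5627650.7577, Z=2934743.9140
→ Helmert 7p (PV): X=-584939.0303, Y=-5627692.3191, Z=2934969.3471
→ geod (Bowring, a=6378388.000): φ=27.57531901°, λ=-95.93398178°, h=124.3466 m
→ into stereo (λ₀=-82.0°): φ=27.57531901°, λ−λ₀=-13.93398178°
convergence γ = -13.93398178°

-13.93398178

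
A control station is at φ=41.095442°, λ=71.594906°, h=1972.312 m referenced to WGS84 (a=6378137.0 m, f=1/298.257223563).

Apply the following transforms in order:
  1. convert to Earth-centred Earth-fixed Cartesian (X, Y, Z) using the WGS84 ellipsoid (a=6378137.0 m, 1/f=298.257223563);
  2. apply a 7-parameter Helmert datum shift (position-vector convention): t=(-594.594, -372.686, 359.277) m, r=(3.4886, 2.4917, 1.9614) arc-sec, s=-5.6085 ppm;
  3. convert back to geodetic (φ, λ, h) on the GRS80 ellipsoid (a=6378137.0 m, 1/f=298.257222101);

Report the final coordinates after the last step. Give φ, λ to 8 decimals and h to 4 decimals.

start: φ=41.095442°, λ=71.594906°, h=1972.312 m
→ ECEF (a=6378137.000, f=1/298.257223563): X=1520293.2365, Y=4568813.8281, Z=4171713.2257
→ Helmert 7p (PV): X=1519697.0652, Y=4568359.4178, Z=4172108.0133
→ geod (Bowring, a=6378137.000): φ=41.10178521°, λ=71.59993051°, h=1765.0773 m

φ=41.10178521°, λ=71.59993051°, h=1765.0773 m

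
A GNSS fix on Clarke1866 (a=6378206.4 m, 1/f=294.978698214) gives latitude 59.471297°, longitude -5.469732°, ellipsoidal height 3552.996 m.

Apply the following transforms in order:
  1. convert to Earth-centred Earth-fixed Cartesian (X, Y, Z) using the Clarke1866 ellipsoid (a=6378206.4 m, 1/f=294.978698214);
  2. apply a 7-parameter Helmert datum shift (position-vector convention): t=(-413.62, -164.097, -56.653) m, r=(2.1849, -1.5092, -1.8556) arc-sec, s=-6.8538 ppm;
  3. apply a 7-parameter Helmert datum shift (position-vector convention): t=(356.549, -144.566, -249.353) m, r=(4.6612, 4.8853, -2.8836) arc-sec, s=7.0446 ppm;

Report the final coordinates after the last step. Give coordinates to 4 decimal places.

start: φ=59.471297°, λ=-5.469732°, h=3552.996 m
→ ECEF (a=6378206.400, f=1/294.978698214): X=3235110.5672, Y=-309780.9274, Z=5473653.7792
→ Helmert 7p (PV): X=3234631.9382, Y=-310029.9850, Z=5473580.0000
→ Helmert 7p (PV): X=3235136.5801, Y=-310345.6494, Z=5473285.5885

X=3235136.5801 m, Y=-310345.6494 m, Z=5473285.5885 m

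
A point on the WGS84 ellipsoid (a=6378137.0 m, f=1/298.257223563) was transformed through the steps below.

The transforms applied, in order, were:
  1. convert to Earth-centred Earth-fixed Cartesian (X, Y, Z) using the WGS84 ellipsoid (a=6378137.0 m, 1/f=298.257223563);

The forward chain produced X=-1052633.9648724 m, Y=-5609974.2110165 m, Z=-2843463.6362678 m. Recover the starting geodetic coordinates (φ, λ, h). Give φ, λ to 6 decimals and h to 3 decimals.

φ=-26.634712°, λ=-100.627191°, h=3054.023 m

start: X=-1052633.9649, Y=-5609974.2110, Z=-2843463.6363 m
→ geod (Bowring, a=6378137.000): φ=-26.63471200°, λ=-100.62719100°, h=3054.0230 m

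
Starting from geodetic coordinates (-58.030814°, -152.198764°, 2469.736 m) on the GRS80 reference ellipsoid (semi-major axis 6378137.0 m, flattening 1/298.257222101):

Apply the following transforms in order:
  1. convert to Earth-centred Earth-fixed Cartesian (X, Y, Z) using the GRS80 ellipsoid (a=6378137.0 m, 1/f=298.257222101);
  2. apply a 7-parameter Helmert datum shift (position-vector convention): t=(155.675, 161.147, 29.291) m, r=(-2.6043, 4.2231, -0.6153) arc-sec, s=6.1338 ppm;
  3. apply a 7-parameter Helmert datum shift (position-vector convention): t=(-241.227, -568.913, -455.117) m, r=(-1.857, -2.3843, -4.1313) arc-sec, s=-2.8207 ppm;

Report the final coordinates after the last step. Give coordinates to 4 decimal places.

X=-2995743.9498 m, Y=-1579924.9936 m, Z=-5390033.5974 m

start: φ=-58.030814°, λ=-152.198764°, h=2469.736 m
→ ECEF (a=6378137.000, f=1/298.257222101): X=-2995564.0790, Y=-1579464.3560, Z=-5389650.7816
→ Helmert 7p (PV): X=-2995541.8391, Y=-1579372.0113, Z=-5389573.2752
→ Helmert 7p (PV): X=-2995743.9498, Y=-1579924.9936, Z=-5390033.5974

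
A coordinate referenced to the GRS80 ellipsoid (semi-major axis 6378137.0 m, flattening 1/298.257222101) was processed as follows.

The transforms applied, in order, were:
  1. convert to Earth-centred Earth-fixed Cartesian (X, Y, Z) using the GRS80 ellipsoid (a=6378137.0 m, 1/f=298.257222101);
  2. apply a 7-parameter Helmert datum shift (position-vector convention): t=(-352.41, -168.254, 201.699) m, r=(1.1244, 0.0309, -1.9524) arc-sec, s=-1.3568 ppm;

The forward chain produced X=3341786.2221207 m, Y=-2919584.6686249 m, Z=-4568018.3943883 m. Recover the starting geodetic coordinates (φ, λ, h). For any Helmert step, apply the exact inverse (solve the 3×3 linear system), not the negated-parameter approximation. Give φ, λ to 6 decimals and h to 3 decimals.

start: X=3341786.2221, Y=-2919584.6686, Z=-4568018.3944 m
→ Helmert⁻¹: X=3342171.4848, Y=-2919413.6428, Z=-4568209.8764
→ geod (Bowring, a=6378137.000): φ=-46.02259000°, λ=-41.13747400°, h=1693.2210 m

φ=-46.022590°, λ=-41.137474°, h=1693.221 m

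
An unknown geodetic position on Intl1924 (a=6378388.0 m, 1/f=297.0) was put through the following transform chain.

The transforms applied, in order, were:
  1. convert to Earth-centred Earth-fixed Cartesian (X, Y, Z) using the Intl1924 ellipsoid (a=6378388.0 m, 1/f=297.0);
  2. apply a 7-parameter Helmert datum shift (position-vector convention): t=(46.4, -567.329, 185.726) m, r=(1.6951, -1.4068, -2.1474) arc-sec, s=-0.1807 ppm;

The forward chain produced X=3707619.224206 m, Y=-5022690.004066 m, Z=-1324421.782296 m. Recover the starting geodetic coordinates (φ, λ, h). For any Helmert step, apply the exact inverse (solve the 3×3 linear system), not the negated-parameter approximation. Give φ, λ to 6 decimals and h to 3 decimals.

start: X=3707619.2242, Y=-5022690.0041, Z=-1324421.7823 m
→ Helmert⁻¹: X=3707616.7445, Y=-5022095.8686, Z=-1324591.7630
→ geod (Bowring, a=6378388.000): φ=-12.05867400°, λ=-53.56300000°, h=3953.2490 m

φ=-12.058674°, λ=-53.563000°, h=3953.249 m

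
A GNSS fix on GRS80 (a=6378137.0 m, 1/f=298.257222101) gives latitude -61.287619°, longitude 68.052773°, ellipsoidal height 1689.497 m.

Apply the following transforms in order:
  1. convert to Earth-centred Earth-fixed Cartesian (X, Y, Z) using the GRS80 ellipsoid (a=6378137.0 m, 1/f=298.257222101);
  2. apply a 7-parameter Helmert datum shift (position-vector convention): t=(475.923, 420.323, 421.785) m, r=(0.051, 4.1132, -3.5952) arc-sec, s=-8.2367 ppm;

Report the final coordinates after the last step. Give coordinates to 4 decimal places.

X=1148898.2502 m, Y=2850554.1044 m, Z=-5571846.5197 m

start: φ=-61.287619°, λ=68.052773°, h=1689.497 m
→ ECEF (a=6378137.000, f=1/298.257222101): X=1148493.2269, Y=2850175.8977, Z=-5572292.0044
→ Helmert 7p (PV): X=1148898.2502, Y=2850554.1044, Z=-5571846.5197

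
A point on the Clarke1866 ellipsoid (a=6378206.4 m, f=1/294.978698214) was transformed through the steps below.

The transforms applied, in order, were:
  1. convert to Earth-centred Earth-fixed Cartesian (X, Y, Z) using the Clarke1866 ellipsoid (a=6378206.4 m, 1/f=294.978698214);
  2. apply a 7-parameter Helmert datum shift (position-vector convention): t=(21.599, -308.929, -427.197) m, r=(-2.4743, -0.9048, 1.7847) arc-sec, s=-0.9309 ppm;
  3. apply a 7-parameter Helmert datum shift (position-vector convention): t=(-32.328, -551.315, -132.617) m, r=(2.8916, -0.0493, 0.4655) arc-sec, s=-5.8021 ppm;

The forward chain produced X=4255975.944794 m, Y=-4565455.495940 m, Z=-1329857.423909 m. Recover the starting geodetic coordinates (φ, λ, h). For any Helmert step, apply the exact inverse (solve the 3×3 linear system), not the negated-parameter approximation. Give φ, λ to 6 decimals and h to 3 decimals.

φ=-12.103749°, λ=-47.004492°, h=3687.374 m

start: X=4255975.9448, Y=-4565455.4959, Z=-1329857.4239 m
→ Helmert⁻¹: X=4256022.3467, Y=-4564958.9126, Z=-1329669.5438
→ Helmert⁻¹: X=4255959.3827, Y=-4564675.1113, Z=-1329317.0101
→ geod (Bowring, a=6378206.400): φ=-12.10374900°, λ=-47.00449200°, h=3687.3740 m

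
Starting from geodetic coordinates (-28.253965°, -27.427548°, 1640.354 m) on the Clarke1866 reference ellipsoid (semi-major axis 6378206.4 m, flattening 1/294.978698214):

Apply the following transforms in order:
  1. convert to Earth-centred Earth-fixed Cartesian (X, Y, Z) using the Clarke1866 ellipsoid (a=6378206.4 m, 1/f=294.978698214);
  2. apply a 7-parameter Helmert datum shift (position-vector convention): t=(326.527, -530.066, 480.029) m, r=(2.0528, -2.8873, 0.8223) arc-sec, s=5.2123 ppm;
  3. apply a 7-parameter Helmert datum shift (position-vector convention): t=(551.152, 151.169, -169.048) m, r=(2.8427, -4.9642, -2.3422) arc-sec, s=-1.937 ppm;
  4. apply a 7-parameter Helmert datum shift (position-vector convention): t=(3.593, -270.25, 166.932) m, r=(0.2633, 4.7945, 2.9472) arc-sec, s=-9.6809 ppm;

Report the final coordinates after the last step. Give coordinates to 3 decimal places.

X=4992744.582 m, Y=-2591089.045 m, Z=-3001429.717 m

start: φ=-28.253965°, λ=-27.427548°, h=1640.354 m
→ ECEF (a=6378206.400, f=1/294.978698214): X=4991832.8814, Y=-2590566.1200, Z=-3001936.0264
→ Helmert 7p (PV): X=4992237.7763, Y=-2591059.9120, Z=-3001427.5504
→ Helmert 7p (PV): X=4992822.0717, Y=-2590919.0474, Z=-3001506.3454
→ Helmert 7p (PV): X=4992744.5820, Y=-2591089.0446, Z=-3001429.7175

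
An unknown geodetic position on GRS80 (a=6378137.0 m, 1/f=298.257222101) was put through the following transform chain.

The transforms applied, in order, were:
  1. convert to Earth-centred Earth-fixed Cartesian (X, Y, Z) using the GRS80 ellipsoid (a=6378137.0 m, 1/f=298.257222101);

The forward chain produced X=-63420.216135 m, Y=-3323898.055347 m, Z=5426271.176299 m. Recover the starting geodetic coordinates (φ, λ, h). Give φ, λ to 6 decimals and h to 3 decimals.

start: X=-63420.2161, Y=-3323898.0553, Z=5426271.1763 m
→ geod (Bowring, a=6378137.000): φ=58.67667100°, λ=-91.09307500°, h=1137.5880 m

φ=58.676671°, λ=-91.093075°, h=1137.588 m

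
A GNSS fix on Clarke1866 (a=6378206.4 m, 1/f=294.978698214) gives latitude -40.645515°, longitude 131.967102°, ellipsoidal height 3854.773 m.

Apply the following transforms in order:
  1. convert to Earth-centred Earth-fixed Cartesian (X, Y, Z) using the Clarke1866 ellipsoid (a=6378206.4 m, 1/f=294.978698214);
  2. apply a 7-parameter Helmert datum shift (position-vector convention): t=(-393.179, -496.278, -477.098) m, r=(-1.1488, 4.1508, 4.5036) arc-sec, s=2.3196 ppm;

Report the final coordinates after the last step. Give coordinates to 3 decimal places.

X=-3243361.018 m, Y=3605071.950 m, Z=-4135387.465 m

start: φ=-40.645515°, λ=131.967102°, h=3854.773 m
→ ECEF (a=6378206.400, f=1/294.978698214): X=-3242798.3805, Y=3605653.6981, Z=-4134945.9506
→ Helmert 7p (PV): X=-3243361.0181, Y=3605071.9503, Z=-4135387.4648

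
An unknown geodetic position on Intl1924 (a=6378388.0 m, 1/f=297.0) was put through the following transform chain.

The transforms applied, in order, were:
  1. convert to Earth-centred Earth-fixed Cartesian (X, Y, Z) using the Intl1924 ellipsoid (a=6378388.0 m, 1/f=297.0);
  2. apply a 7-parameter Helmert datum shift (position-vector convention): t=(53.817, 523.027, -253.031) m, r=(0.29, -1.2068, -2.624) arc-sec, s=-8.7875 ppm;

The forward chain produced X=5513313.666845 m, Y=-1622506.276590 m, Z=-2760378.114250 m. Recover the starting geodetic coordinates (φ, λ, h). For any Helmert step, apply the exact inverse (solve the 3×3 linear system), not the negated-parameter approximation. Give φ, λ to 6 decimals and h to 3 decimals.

φ=-25.804334°, λ=-16.403071°, h=1331.136 m

start: X=5513313.6668, Y=-1622506.2766, Z=-2760378.1142 m
→ Helmert⁻¹: X=5513312.7957, Y=-1622977.3091, Z=-2760179.3131
→ geod (Bowring, a=6378388.000): φ=-25.80433400°, λ=-16.40307100°, h=1331.1360 m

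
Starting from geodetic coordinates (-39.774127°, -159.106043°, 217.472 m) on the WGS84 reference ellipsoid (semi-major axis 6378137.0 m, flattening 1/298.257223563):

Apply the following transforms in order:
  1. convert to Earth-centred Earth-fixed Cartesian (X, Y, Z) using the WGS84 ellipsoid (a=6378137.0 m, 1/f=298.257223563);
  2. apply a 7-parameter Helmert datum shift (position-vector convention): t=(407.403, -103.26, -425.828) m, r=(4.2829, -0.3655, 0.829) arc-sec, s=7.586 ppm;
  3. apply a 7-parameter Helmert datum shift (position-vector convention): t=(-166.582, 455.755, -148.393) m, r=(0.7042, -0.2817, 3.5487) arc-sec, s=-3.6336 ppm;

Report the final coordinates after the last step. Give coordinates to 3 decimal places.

X=-4585882.106 m, Y=-1750381.582 m, Z=-4059528.149 m

start: φ=-39.774127°, λ=-159.106043°, h=217.472 m
→ ECEF (a=6378137.000, f=1/298.257223563): X=-4586154.6938, Y=-1750727.9681, Z=-4058881.1680
→ Helmert 7p (PV): X=-4585767.8526, Y=-1750778.6619, Z=-4059382.2660
→ Helmert 7p (PV): X=-4585882.1065, Y=-1750381.5823, Z=-4059528.1489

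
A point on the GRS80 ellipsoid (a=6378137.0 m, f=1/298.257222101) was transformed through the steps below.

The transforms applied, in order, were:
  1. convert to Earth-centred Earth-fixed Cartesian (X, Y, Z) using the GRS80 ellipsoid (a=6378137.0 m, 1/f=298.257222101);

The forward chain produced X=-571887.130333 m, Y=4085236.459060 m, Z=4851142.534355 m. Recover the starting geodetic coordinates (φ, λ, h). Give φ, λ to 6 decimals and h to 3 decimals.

start: X=-571887.1303, Y=4085236.4591, Z=4851142.5344 m
→ geod (Bowring, a=6378137.000): φ=49.81424900°, λ=97.96897800°, h=2172.2330 m

φ=49.814249°, λ=97.968978°, h=2172.233 m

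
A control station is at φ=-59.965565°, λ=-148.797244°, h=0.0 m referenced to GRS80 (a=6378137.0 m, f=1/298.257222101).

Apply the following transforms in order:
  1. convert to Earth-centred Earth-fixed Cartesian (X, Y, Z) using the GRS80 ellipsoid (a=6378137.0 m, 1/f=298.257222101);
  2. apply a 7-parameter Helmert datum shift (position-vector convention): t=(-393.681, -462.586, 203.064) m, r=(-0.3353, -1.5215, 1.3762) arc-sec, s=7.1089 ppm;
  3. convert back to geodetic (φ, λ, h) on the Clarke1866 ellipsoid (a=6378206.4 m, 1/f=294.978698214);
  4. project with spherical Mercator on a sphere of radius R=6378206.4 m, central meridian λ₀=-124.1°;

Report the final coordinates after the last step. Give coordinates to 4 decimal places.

start: φ=-59.965565°, λ=-148.797244°, h=0.000 m
→ ECEF (a=6378137.000, f=1/298.257222101): X=-2737450.6884, Y=-1658039.0415, Z=-5498557.8995
→ Helmert 7p (PV): X=-2737812.2071, Y=-1658540.6171, Z=-5498411.4217
→ geod (Bowring, a=6378206.400): φ=-59.96233885°, λ=-148.79291726°, h=266.7977 m
→ merc (R=6378206.4, λ₀=-124.1°): E=-2748832.8848, N=-8391449.1253

E=-2748832.8848 m, N=-8391449.1253 m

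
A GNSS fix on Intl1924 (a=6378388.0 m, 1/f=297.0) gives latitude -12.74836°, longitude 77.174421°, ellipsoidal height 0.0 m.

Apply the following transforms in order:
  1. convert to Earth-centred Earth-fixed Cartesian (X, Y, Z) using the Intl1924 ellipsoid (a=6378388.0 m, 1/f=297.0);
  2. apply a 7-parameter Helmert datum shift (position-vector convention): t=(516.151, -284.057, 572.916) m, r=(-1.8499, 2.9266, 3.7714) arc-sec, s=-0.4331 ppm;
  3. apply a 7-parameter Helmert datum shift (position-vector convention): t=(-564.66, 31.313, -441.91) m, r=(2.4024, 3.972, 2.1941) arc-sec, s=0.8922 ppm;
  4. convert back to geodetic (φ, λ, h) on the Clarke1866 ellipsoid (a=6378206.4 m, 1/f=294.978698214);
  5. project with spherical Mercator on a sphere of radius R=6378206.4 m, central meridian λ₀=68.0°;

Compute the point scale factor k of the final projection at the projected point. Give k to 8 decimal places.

1.02527524

start: φ=-12.748360°, λ=77.174421°, h=0.000 m
→ ECEF (a=6378388.000, f=1/297.0): X=1381221.1866, Y=6066929.5927, Z=-1398282.4270
→ Helmert 7p (PV): X=1381605.9705, Y=6066655.6221, Z=-1397782.9146
→ Helmert 7p (PV): X=1380951.0935, Y=6066723.3246, Z=-1398182.0176
→ geod (Bowring, a=6378206.400): φ=-12.74856400°, λ=77.17642451°, h=-88.0826 m
→ into merc (λ₀=68.0°): φ=-12.74856400°, λ−λ₀=9.17642451°
scale k = 1.02527524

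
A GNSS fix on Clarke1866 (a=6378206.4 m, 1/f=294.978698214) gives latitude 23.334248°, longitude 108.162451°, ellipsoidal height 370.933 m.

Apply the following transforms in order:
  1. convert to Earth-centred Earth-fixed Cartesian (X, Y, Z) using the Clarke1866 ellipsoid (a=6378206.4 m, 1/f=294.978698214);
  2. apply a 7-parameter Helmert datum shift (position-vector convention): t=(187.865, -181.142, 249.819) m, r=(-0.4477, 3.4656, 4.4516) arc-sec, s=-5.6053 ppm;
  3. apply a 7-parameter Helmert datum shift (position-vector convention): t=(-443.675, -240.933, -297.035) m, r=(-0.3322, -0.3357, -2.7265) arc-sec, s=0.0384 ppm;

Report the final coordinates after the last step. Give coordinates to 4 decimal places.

X=-1826883.1833 m, Y=5567560.6734 m, Z=2510697.6511 m

start: φ=23.334248°, λ=108.162451°, h=370.933 m
→ ECEF (a=6378206.400, f=1/294.978698214): X=-1826629.0691, Y=5568019.5298, Z=2510752.1792
→ Helmert 7p (PV): X=-1826508.9487, Y=5567773.2049, Z=2511006.5296
→ Helmert 7p (PV): X=-1826883.1833, Y=5567560.6734, Z=2510697.6511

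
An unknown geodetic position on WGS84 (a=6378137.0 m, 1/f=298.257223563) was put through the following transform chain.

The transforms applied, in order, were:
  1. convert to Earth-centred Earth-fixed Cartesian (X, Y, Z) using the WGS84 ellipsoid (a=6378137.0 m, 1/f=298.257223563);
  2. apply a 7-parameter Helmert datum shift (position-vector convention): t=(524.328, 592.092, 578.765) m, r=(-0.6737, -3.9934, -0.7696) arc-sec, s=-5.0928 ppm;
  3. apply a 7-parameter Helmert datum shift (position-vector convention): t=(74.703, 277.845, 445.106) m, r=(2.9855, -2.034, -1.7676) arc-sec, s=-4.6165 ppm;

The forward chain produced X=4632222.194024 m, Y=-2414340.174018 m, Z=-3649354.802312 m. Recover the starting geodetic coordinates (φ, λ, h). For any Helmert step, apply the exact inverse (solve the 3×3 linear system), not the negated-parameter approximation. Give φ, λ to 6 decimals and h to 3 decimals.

φ=-35.129243°, λ=-27.540511°, h=1597.799 m

start: X=4632222.1940, Y=-2414340.1740, Z=-3649354.8023 m
→ Helmert⁻¹: X=4632153.5765, Y=-2414642.2986, Z=-3649827.4861
→ Helmert⁻¹: X=4631591.1720, Y=-2415217.4866, Z=-3650522.4007
→ geod (Bowring, a=6378137.000): φ=-35.12924300°, λ=-27.54051100°, h=1597.7990 m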